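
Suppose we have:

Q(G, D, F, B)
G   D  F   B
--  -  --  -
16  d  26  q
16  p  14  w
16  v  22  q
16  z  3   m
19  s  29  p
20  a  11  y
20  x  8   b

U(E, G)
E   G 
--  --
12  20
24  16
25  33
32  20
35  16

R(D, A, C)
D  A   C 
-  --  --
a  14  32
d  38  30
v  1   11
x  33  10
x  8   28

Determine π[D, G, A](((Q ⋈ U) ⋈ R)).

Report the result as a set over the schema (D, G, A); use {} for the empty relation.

{(a, 20, 14), (d, 16, 38), (v, 16, 1), (x, 20, 33), (x, 20, 8)}

Q ⋈ U (natural join on G): {(16, d, 26, q, 24), (16, d, 26, q, 35), (16, p, 14, w, 24), (16, p, 14, w, 35), (16, v, 22, q, 24), (16, v, 22, q, 35), (16, z, 3, m, 24), (16, z, 3, m, 35), (20, a, 11, y, 12), (20, a, 11, y, 32), (20, x, 8, b, 12), (20, x, 8, b, 32)}
(Q ⋈ U) ⋈ R (natural join on D): {(16, d, 26, q, 24, 38, 30), (16, d, 26, q, 35, 38, 30), (16, v, 22, q, 24, 1, 11), (16, v, 22, q, 35, 1, 11), (20, a, 11, y, 12, 14, 32), (20, a, 11, y, 32, 14, 32), (20, x, 8, b, 12, 33, 10), (20, x, 8, b, 12, 8, 28), (20, x, 8, b, 32, 33, 10), (20, x, 8, b, 32, 8, 28)}
Keep only column(s) D, G, A (5 duplicate(s) eliminated): {(a, 20, 14), (d, 16, 38), (v, 16, 1), (x, 20, 33), (x, 20, 8)}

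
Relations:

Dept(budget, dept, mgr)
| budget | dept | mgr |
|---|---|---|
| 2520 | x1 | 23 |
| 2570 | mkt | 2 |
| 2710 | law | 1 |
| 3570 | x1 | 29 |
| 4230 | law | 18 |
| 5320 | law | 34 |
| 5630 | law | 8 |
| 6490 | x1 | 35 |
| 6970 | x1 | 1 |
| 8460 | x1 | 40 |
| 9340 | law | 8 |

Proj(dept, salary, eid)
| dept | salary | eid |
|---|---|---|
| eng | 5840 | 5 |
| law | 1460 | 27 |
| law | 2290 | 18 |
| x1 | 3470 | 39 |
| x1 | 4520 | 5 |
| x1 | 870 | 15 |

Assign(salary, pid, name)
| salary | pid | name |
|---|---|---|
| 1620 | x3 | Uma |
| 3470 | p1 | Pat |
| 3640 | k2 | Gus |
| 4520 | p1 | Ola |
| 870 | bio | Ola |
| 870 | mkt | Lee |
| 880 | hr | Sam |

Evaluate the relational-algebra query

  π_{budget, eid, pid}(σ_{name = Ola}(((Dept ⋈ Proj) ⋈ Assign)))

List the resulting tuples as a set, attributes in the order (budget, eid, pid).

{(2520, 15, bio), (2520, 5, p1), (3570, 15, bio), (3570, 5, p1), (6490, 15, bio), (6490, 5, p1), (6970, 15, bio), (6970, 5, p1), (8460, 15, bio), (8460, 5, p1)}

Joining Dept and Proj on dept yields {(2520, x1, 23, 3470, 39), (2520, x1, 23, 4520, 5), (2520, x1, 23, 870, 15), (2710, law, 1, 1460, 27), (2710, law, 1, 2290, 18), (3570, x1, 29, 3470, 39), (3570, x1, 29, 4520, 5), (3570, x1, 29, 870, 15), (4230, law, 18, 1460, 27), (4230, law, 18, 2290, 18), (5320, law, 34, 1460, 27), (5320, law, 34, 2290, 18), (5630, law, 8, 1460, 27), (5630, law, 8, 2290, 18), (6490, x1, 35, 3470, 39), (6490, x1, 35, 4520, 5), (6490, x1, 35, 870, 15), (6970, x1, 1, 3470, 39), (6970, x1, 1, 4520, 5), (6970, x1, 1, 870, 15), (8460, x1, 40, 3470, 39), (8460, x1, 40, 4520, 5), (8460, x1, 40, 870, 15), (9340, law, 8, 1460, 27), (9340, law, 8, 2290, 18)}.
Joining (Dept ⋈ Proj) and Assign on salary yields {(2520, x1, 23, 3470, 39, p1, Pat), (2520, x1, 23, 4520, 5, p1, Ola), (2520, x1, 23, 870, 15, bio, Ola), (2520, x1, 23, 870, 15, mkt, Lee), (3570, x1, 29, 3470, 39, p1, Pat), (3570, x1, 29, 4520, 5, p1, Ola), (3570, x1, 29, 870, 15, bio, Ola), (3570, x1, 29, 870, 15, mkt, Lee), (6490, x1, 35, 3470, 39, p1, Pat), (6490, x1, 35, 4520, 5, p1, Ola), (6490, x1, 35, 870, 15, bio, Ola), (6490, x1, 35, 870, 15, mkt, Lee), (6970, x1, 1, 3470, 39, p1, Pat), (6970, x1, 1, 4520, 5, p1, Ola), (6970, x1, 1, 870, 15, bio, Ola), (6970, x1, 1, 870, 15, mkt, Lee), (8460, x1, 40, 3470, 39, p1, Pat), (8460, x1, 40, 4520, 5, p1, Ola), (8460, x1, 40, 870, 15, bio, Ola), (8460, x1, 40, 870, 15, mkt, Lee)}.
Selection name = Ola: {(2520, x1, 23, 4520, 5, p1, Ola), (2520, x1, 23, 870, 15, bio, Ola), (3570, x1, 29, 4520, 5, p1, Ola), (3570, x1, 29, 870, 15, bio, Ola), (6490, x1, 35, 4520, 5, p1, Ola), (6490, x1, 35, 870, 15, bio, Ola), (6970, x1, 1, 4520, 5, p1, Ola), (6970, x1, 1, 870, 15, bio, Ola), (8460, x1, 40, 4520, 5, p1, Ola), (8460, x1, 40, 870, 15, bio, Ola)}
π[budget, eid, pid]: project onto (budget, eid, pid) → {(2520, 15, bio), (2520, 5, p1), (3570, 15, bio), (3570, 5, p1), (6490, 15, bio), (6490, 5, p1), (6970, 15, bio), (6970, 5, p1), (8460, 15, bio), (8460, 5, p1)}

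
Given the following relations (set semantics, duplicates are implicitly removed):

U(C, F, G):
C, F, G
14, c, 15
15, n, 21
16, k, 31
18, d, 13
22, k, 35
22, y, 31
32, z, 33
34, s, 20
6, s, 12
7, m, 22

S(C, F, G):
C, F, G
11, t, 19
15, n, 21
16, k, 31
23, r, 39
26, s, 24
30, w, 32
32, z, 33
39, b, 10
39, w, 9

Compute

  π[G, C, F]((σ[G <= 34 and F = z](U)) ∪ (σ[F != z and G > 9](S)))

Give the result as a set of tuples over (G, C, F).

{(10, 39, b), (19, 11, t), (21, 15, n), (24, 26, s), (31, 16, k), (32, 30, w), (33, 32, z), (39, 23, r)}

Filtering on G <= 34 and F = z leaves {(32, z, 33)}.
Filtering on F != z and G > 9 leaves {(11, t, 19), (15, n, 21), (16, k, 31), (23, r, 39), (26, s, 24), (30, w, 32), (39, b, 10)}.
Taking the union: {(11, t, 19), (15, n, 21), (16, k, 31), (23, r, 39), (26, s, 24), (30, w, 32), (32, z, 33), (39, b, 10)}
Keep only column(s) G, C, F: {(10, 39, b), (19, 11, t), (21, 15, n), (24, 26, s), (31, 16, k), (32, 30, w), (33, 32, z), (39, 23, r)}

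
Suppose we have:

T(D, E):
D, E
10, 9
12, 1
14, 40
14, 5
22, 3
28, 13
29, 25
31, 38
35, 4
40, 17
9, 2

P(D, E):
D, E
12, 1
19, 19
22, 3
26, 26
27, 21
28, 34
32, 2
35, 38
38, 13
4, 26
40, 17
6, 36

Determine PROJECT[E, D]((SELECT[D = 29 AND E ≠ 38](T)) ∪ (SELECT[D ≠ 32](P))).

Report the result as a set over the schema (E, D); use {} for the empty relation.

Apply σ_{D = 29 AND E ≠ 38}; surviving tuples: {(29, 25)}
Apply σ_{D ≠ 32}; surviving tuples: {(12, 1), (19, 19), (22, 3), (26, 26), (27, 21), (28, 34), (35, 38), (38, 13), (4, 26), (40, 17), (6, 36)}
Set union of the two operands is {(12, 1), (19, 19), (22, 3), (26, 26), (27, 21), (28, 34), (29, 25), (35, 38), (38, 13), (4, 26), (40, 17), (6, 36)}.
π[E, D]: project onto (E, D) → {(1, 12), (13, 38), (17, 40), (19, 19), (21, 27), (25, 29), (26, 26), (26, 4), (3, 22), (34, 28), (36, 6), (38, 35)}

{(1, 12), (13, 38), (17, 40), (19, 19), (21, 27), (25, 29), (26, 26), (26, 4), (3, 22), (34, 28), (36, 6), (38, 35)}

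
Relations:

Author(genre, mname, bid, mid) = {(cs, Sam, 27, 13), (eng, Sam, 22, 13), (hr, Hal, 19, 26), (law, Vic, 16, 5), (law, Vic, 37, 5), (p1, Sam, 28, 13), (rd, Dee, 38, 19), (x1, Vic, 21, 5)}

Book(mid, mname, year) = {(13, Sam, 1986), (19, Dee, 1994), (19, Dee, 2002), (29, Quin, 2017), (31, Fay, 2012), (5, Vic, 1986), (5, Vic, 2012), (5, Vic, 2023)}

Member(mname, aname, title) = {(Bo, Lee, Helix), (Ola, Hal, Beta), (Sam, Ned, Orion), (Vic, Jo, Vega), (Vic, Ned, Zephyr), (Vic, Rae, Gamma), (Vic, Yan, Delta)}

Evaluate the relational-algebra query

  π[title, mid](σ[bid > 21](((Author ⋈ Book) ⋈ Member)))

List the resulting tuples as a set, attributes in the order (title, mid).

{(Delta, 5), (Gamma, 5), (Orion, 13), (Vega, 5), (Zephyr, 5)}

Author ⋈ Book (natural join on mname, mid): {(cs, Sam, 27, 13, 1986), (eng, Sam, 22, 13, 1986), (law, Vic, 16, 5, 1986), (law, Vic, 16, 5, 2012), (law, Vic, 16, 5, 2023), (law, Vic, 37, 5, 1986), (law, Vic, 37, 5, 2012), (law, Vic, 37, 5, 2023), (p1, Sam, 28, 13, 1986), (rd, Dee, 38, 19, 1994), (rd, Dee, 38, 19, 2002), (x1, Vic, 21, 5, 1986), (x1, Vic, 21, 5, 2012), (x1, Vic, 21, 5, 2023)}
(Author ⋈ Book) ⋈ Member (natural join on mname): {(cs, Sam, 27, 13, 1986, Ned, Orion), (eng, Sam, 22, 13, 1986, Ned, Orion), (law, Vic, 16, 5, 1986, Jo, Vega), (law, Vic, 16, 5, 1986, Ned, Zephyr), (law, Vic, 16, 5, 1986, Rae, Gamma), (law, Vic, 16, 5, 1986, Yan, Delta), (law, Vic, 16, 5, 2012, Jo, Vega), (law, Vic, 16, 5, 2012, Ned, Zephyr), (law, Vic, 16, 5, 2012, Rae, Gamma), (law, Vic, 16, 5, 2012, Yan, Delta), (law, Vic, 16, 5, 2023, Jo, Vega), (law, Vic, 16, 5, 2023, Ned, Zephyr), (law, Vic, 16, 5, 2023, Rae, Gamma), (law, Vic, 16, 5, 2023, Yan, Delta), (law, Vic, 37, 5, 1986, Jo, Vega), (law, Vic, 37, 5, 1986, Ned, Zephyr), (law, Vic, 37, 5, 1986, Rae, Gamma), (law, Vic, 37, 5, 1986, Yan, Delta), (law, Vic, 37, 5, 2012, Jo, Vega), (law, Vic, 37, 5, 2012, Ned, Zephyr), (law, Vic, 37, 5, 2012, Rae, Gamma), (law, Vic, 37, 5, 2012, Yan, Delta), (law, Vic, 37, 5, 2023, Jo, Vega), (law, Vic, 37, 5, 2023, Ned, Zephyr), (law, Vic, 37, 5, 2023, Rae, Gamma), (law, Vic, 37, 5, 2023, Yan, Delta), (p1, Sam, 28, 13, 1986, Ned, Orion), (x1, Vic, 21, 5, 1986, Jo, Vega), (x1, Vic, 21, 5, 1986, Ned, Zephyr), (x1, Vic, 21, 5, 1986, Rae, Gamma), (x1, Vic, 21, 5, 1986, Yan, Delta), (x1, Vic, 21, 5, 2012, Jo, Vega), (x1, Vic, 21, 5, 2012, Ned, Zephyr), (x1, Vic, 21, 5, 2012, Rae, Gamma), (x1, Vic, 21, 5, 2012, Yan, Delta), (x1, Vic, 21, 5, 2023, Jo, Vega), (x1, Vic, 21, 5, 2023, Ned, Zephyr), (x1, Vic, 21, 5, 2023, Rae, Gamma), (x1, Vic, 21, 5, 2023, Yan, Delta)}
Selection bid > 21: {(cs, Sam, 27, 13, 1986, Ned, Orion), (eng, Sam, 22, 13, 1986, Ned, Orion), (law, Vic, 37, 5, 1986, Jo, Vega), (law, Vic, 37, 5, 1986, Ned, Zephyr), (law, Vic, 37, 5, 1986, Rae, Gamma), (law, Vic, 37, 5, 1986, Yan, Delta), (law, Vic, 37, 5, 2012, Jo, Vega), (law, Vic, 37, 5, 2012, Ned, Zephyr), (law, Vic, 37, 5, 2012, Rae, Gamma), (law, Vic, 37, 5, 2012, Yan, Delta), (law, Vic, 37, 5, 2023, Jo, Vega), (law, Vic, 37, 5, 2023, Ned, Zephyr), (law, Vic, 37, 5, 2023, Rae, Gamma), (law, Vic, 37, 5, 2023, Yan, Delta), (p1, Sam, 28, 13, 1986, Ned, Orion)}
π[title, mid]: project onto (title, mid) (10 duplicate(s) eliminated) → {(Delta, 5), (Gamma, 5), (Orion, 13), (Vega, 5), (Zephyr, 5)}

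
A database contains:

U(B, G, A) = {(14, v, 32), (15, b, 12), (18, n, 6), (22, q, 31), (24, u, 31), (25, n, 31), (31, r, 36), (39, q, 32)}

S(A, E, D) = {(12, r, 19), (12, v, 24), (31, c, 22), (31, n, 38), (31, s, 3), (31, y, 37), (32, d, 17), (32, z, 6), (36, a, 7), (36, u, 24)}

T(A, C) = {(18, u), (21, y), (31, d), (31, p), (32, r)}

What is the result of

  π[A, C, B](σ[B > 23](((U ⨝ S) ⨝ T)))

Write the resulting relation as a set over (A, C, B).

{(31, d, 24), (31, d, 25), (31, p, 24), (31, p, 25), (32, r, 39)}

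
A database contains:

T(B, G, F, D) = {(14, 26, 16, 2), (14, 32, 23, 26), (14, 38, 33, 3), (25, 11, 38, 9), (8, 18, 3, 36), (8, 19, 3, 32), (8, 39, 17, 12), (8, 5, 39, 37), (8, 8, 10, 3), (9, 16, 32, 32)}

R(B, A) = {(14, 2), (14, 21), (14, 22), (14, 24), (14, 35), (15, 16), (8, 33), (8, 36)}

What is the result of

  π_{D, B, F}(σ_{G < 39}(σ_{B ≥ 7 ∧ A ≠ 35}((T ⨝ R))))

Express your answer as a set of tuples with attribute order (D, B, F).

{(2, 14, 16), (26, 14, 23), (3, 14, 33), (3, 8, 10), (32, 8, 3), (36, 8, 3), (37, 8, 39)}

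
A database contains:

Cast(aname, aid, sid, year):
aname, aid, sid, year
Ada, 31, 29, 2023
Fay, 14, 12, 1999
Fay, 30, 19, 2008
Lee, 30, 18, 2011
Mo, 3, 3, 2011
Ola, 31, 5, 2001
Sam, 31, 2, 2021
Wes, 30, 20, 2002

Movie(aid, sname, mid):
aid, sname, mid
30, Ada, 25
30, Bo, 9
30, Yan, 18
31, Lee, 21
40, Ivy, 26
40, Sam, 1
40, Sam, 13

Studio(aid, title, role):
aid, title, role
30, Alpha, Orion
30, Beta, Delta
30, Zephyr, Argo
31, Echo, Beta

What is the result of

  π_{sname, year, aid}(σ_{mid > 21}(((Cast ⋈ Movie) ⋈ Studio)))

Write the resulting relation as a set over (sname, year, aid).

Natural join on aid: {(Ada, 31, 29, 2023, Lee, 21), (Fay, 30, 19, 2008, Ada, 25), (Fay, 30, 19, 2008, Bo, 9), (Fay, 30, 19, 2008, Yan, 18), (Lee, 30, 18, 2011, Ada, 25), (Lee, 30, 18, 2011, Bo, 9), (Lee, 30, 18, 2011, Yan, 18), (Ola, 31, 5, 2001, Lee, 21), (Sam, 31, 2, 2021, Lee, 21), (Wes, 30, 20, 2002, Ada, 25), (Wes, 30, 20, 2002, Bo, 9), (Wes, 30, 20, 2002, Yan, 18)}
Natural join on aid: {(Ada, 31, 29, 2023, Lee, 21, Echo, Beta), (Fay, 30, 19, 2008, Ada, 25, Alpha, Orion), (Fay, 30, 19, 2008, Ada, 25, Beta, Delta), (Fay, 30, 19, 2008, Ada, 25, Zephyr, Argo), (Fay, 30, 19, 2008, Bo, 9, Alpha, Orion), (Fay, 30, 19, 2008, Bo, 9, Beta, Delta), (Fay, 30, 19, 2008, Bo, 9, Zephyr, Argo), (Fay, 30, 19, 2008, Yan, 18, Alpha, Orion), (Fay, 30, 19, 2008, Yan, 18, Beta, Delta), (Fay, 30, 19, 2008, Yan, 18, Zephyr, Argo), (Lee, 30, 18, 2011, Ada, 25, Alpha, Orion), (Lee, 30, 18, 2011, Ada, 25, Beta, Delta), (Lee, 30, 18, 2011, Ada, 25, Zephyr, Argo), (Lee, 30, 18, 2011, Bo, 9, Alpha, Orion), (Lee, 30, 18, 2011, Bo, 9, Beta, Delta), (Lee, 30, 18, 2011, Bo, 9, Zephyr, Argo), (Lee, 30, 18, 2011, Yan, 18, Alpha, Orion), (Lee, 30, 18, 2011, Yan, 18, Beta, Delta), (Lee, 30, 18, 2011, Yan, 18, Zephyr, Argo), (Ola, 31, 5, 2001, Lee, 21, Echo, Beta), (Sam, 31, 2, 2021, Lee, 21, Echo, Beta), (Wes, 30, 20, 2002, Ada, 25, Alpha, Orion), (Wes, 30, 20, 2002, Ada, 25, Beta, Delta), (Wes, 30, 20, 2002, Ada, 25, Zephyr, Argo), (Wes, 30, 20, 2002, Bo, 9, Alpha, Orion), (Wes, 30, 20, 2002, Bo, 9, Beta, Delta), (Wes, 30, 20, 2002, Bo, 9, Zephyr, Argo), (Wes, 30, 20, 2002, Yan, 18, Alpha, Orion), (Wes, 30, 20, 2002, Yan, 18, Beta, Delta), (Wes, 30, 20, 2002, Yan, 18, Zephyr, Argo)}
Selection mid > 21: {(Fay, 30, 19, 2008, Ada, 25, Alpha, Orion), (Fay, 30, 19, 2008, Ada, 25, Beta, Delta), (Fay, 30, 19, 2008, Ada, 25, Zephyr, Argo), (Lee, 30, 18, 2011, Ada, 25, Alpha, Orion), (Lee, 30, 18, 2011, Ada, 25, Beta, Delta), (Lee, 30, 18, 2011, Ada, 25, Zephyr, Argo), (Wes, 30, 20, 2002, Ada, 25, Alpha, Orion), (Wes, 30, 20, 2002, Ada, 25, Beta, Delta), (Wes, 30, 20, 2002, Ada, 25, Zephyr, Argo)}
π[sname, year, aid]: project onto (sname, year, aid) (6 duplicate(s) eliminated) → {(Ada, 2002, 30), (Ada, 2008, 30), (Ada, 2011, 30)}

{(Ada, 2002, 30), (Ada, 2008, 30), (Ada, 2011, 30)}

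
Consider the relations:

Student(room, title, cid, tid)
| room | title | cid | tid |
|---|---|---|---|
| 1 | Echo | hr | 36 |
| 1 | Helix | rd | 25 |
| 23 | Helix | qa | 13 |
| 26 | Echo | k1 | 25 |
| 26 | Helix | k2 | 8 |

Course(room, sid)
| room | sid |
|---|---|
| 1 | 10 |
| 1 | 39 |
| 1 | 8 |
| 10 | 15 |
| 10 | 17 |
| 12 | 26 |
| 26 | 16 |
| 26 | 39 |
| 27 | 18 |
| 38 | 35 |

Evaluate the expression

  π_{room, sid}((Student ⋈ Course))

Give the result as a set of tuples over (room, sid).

Joining Student and Course on room yields {(1, Echo, hr, 36, 10), (1, Echo, hr, 36, 39), (1, Echo, hr, 36, 8), (1, Helix, rd, 25, 10), (1, Helix, rd, 25, 39), (1, Helix, rd, 25, 8), (26, Echo, k1, 25, 16), (26, Echo, k1, 25, 39), (26, Helix, k2, 8, 16), (26, Helix, k2, 8, 39)}.
Projecting to room, sid (5 duplicate(s) eliminated): {(1, 10), (1, 39), (1, 8), (26, 16), (26, 39)}

{(1, 10), (1, 39), (1, 8), (26, 16), (26, 39)}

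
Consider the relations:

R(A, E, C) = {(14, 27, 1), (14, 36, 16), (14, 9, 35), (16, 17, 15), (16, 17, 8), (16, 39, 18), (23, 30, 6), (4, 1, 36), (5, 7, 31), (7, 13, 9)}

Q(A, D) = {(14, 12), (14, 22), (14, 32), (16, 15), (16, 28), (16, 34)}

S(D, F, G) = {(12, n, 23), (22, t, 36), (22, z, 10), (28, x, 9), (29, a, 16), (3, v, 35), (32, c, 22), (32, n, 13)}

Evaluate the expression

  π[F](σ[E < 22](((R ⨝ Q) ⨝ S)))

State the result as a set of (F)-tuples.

{c, n, t, x, z}

Joining R and Q on A yields {(14, 27, 1, 12), (14, 27, 1, 22), (14, 27, 1, 32), (14, 36, 16, 12), (14, 36, 16, 22), (14, 36, 16, 32), (14, 9, 35, 12), (14, 9, 35, 22), (14, 9, 35, 32), (16, 17, 15, 15), (16, 17, 15, 28), (16, 17, 15, 34), (16, 17, 8, 15), (16, 17, 8, 28), (16, 17, 8, 34), (16, 39, 18, 15), (16, 39, 18, 28), (16, 39, 18, 34)}.
Joining (R ⨝ Q) and S on D yields {(14, 27, 1, 12, n, 23), (14, 27, 1, 22, t, 36), (14, 27, 1, 22, z, 10), (14, 27, 1, 32, c, 22), (14, 27, 1, 32, n, 13), (14, 36, 16, 12, n, 23), (14, 36, 16, 22, t, 36), (14, 36, 16, 22, z, 10), (14, 36, 16, 32, c, 22), (14, 36, 16, 32, n, 13), (14, 9, 35, 12, n, 23), (14, 9, 35, 22, t, 36), (14, 9, 35, 22, z, 10), (14, 9, 35, 32, c, 22), (14, 9, 35, 32, n, 13), (16, 17, 15, 28, x, 9), (16, 17, 8, 28, x, 9), (16, 39, 18, 28, x, 9)}.
Filtering on E < 22 leaves {(14, 9, 35, 12, n, 23), (14, 9, 35, 22, t, 36), (14, 9, 35, 22, z, 10), (14, 9, 35, 32, c, 22), (14, 9, 35, 32, n, 13), (16, 17, 15, 28, x, 9), (16, 17, 8, 28, x, 9)}.
π[F]: project onto (F) (2 duplicate(s) eliminated) → {c, n, t, x, z}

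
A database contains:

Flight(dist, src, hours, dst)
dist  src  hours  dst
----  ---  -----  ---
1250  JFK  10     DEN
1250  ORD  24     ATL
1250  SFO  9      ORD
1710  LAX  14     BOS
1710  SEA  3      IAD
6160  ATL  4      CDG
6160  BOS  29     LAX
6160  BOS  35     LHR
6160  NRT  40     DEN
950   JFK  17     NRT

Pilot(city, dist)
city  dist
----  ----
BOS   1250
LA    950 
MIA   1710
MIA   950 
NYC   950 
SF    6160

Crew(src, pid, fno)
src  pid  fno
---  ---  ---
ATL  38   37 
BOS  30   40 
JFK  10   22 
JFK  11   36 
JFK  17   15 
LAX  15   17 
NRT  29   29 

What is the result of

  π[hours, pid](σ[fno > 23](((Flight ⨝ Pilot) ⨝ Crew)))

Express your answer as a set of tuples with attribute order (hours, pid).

Natural join on dist: {(1250, JFK, 10, DEN, BOS), (1250, ORD, 24, ATL, BOS), (1250, SFO, 9, ORD, BOS), (1710, LAX, 14, BOS, MIA), (1710, SEA, 3, IAD, MIA), (6160, ATL, 4, CDG, SF), (6160, BOS, 29, LAX, SF), (6160, BOS, 35, LHR, SF), (6160, NRT, 40, DEN, SF), (950, JFK, 17, NRT, LA), (950, JFK, 17, NRT, MIA), (950, JFK, 17, NRT, NYC)}
Natural join on src: {(1250, JFK, 10, DEN, BOS, 10, 22), (1250, JFK, 10, DEN, BOS, 11, 36), (1250, JFK, 10, DEN, BOS, 17, 15), (1710, LAX, 14, BOS, MIA, 15, 17), (6160, ATL, 4, CDG, SF, 38, 37), (6160, BOS, 29, LAX, SF, 30, 40), (6160, BOS, 35, LHR, SF, 30, 40), (6160, NRT, 40, DEN, SF, 29, 29), (950, JFK, 17, NRT, LA, 10, 22), (950, JFK, 17, NRT, LA, 11, 36), (950, JFK, 17, NRT, LA, 17, 15), (950, JFK, 17, NRT, MIA, 10, 22), (950, JFK, 17, NRT, MIA, 11, 36), (950, JFK, 17, NRT, MIA, 17, 15), (950, JFK, 17, NRT, NYC, 10, 22), (950, JFK, 17, NRT, NYC, 11, 36), (950, JFK, 17, NRT, NYC, 17, 15)}
σ[fno > 23]: keep tuples satisfying fno > 23 → {(1250, JFK, 10, DEN, BOS, 11, 36), (6160, ATL, 4, CDG, SF, 38, 37), (6160, BOS, 29, LAX, SF, 30, 40), (6160, BOS, 35, LHR, SF, 30, 40), (6160, NRT, 40, DEN, SF, 29, 29), (950, JFK, 17, NRT, LA, 11, 36), (950, JFK, 17, NRT, MIA, 11, 36), (950, JFK, 17, NRT, NYC, 11, 36)}
Projecting to hours, pid (2 duplicate(s) eliminated): {(10, 11), (17, 11), (29, 30), (35, 30), (4, 38), (40, 29)}

{(10, 11), (17, 11), (29, 30), (35, 30), (4, 38), (40, 29)}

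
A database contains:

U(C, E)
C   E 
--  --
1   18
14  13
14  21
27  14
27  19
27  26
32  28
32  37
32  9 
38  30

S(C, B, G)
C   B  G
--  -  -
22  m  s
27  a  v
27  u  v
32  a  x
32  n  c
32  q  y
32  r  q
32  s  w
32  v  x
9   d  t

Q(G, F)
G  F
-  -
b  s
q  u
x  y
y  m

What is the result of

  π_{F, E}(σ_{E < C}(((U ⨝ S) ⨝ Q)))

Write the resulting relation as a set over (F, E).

Joining U and S on C yields {(27, 14, a, v), (27, 14, u, v), (27, 19, a, v), (27, 19, u, v), (27, 26, a, v), (27, 26, u, v), (32, 28, a, x), (32, 28, n, c), (32, 28, q, y), (32, 28, r, q), (32, 28, s, w), (32, 28, v, x), (32, 37, a, x), (32, 37, n, c), (32, 37, q, y), (32, 37, r, q), (32, 37, s, w), (32, 37, v, x), (32, 9, a, x), (32, 9, n, c), (32, 9, q, y), (32, 9, r, q), (32, 9, s, w), (32, 9, v, x)}.
Joining (U ⨝ S) and Q on G yields {(32, 28, a, x, y), (32, 28, q, y, m), (32, 28, r, q, u), (32, 28, v, x, y), (32, 37, a, x, y), (32, 37, q, y, m), (32, 37, r, q, u), (32, 37, v, x, y), (32, 9, a, x, y), (32, 9, q, y, m), (32, 9, r, q, u), (32, 9, v, x, y)}.
Selection E < C: {(32, 28, a, x, y), (32, 28, q, y, m), (32, 28, r, q, u), (32, 28, v, x, y), (32, 9, a, x, y), (32, 9, q, y, m), (32, 9, r, q, u), (32, 9, v, x, y)}
π_{F, E} gives {(m, 28), (m, 9), (u, 28), (u, 9), (y, 28), (y, 9)} (2 duplicate(s) eliminated).

{(m, 28), (m, 9), (u, 28), (u, 9), (y, 28), (y, 9)}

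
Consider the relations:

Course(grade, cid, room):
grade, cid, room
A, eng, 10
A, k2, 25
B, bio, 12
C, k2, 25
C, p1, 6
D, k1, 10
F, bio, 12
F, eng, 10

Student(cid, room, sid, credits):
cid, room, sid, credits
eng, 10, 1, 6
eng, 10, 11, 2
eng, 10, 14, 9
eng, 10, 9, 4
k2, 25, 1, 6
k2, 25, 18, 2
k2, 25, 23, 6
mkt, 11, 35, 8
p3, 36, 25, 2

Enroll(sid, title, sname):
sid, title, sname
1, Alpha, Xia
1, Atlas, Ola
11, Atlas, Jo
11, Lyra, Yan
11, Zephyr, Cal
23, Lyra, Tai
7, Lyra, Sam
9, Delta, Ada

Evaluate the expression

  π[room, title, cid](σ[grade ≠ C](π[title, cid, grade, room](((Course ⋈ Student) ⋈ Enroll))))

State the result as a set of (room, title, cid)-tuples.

{(10, Alpha, eng), (10, Atlas, eng), (10, Delta, eng), (10, Lyra, eng), (10, Zephyr, eng), (25, Alpha, k2), (25, Atlas, k2), (25, Lyra, k2)}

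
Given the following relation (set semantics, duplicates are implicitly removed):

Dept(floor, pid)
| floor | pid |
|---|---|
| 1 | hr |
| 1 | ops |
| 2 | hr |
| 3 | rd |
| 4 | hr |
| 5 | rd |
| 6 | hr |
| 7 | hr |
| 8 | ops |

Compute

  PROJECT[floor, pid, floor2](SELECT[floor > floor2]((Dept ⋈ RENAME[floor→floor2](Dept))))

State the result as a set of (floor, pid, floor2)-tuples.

ρ[floor→floor2]: schema becomes (floor2, pid); tuples unchanged.
Joining Dept and RENAME[floor→floor2](Dept) on pid yields {(1, hr, 1), (1, hr, 2), (1, hr, 4), (1, hr, 6), (1, hr, 7), (1, ops, 1), (1, ops, 8), (2, hr, 1), (2, hr, 2), (2, hr, 4), (2, hr, 6), (2, hr, 7), (3, rd, 3), (3, rd, 5), (4, hr, 1), (4, hr, 2), (4, hr, 4), (4, hr, 6), (4, hr, 7), (5, rd, 3), (5, rd, 5), (6, hr, 1), (6, hr, 2), (6, hr, 4), (6, hr, 6), (6, hr, 7), (7, hr, 1), (7, hr, 2), (7, hr, 4), (7, hr, 6), (7, hr, 7), (8, ops, 1), (8, ops, 8)}.
Filtering on floor > floor2 leaves {(2, hr, 1), (4, hr, 1), (4, hr, 2), (5, rd, 3), (6, hr, 1), (6, hr, 2), (6, hr, 4), (7, hr, 1), (7, hr, 2), (7, hr, 4), (7, hr, 6), (8, ops, 1)}.
π[floor, pid, floor2]: project onto (floor, pid, floor2) → {(2, hr, 1), (4, hr, 1), (4, hr, 2), (5, rd, 3), (6, hr, 1), (6, hr, 2), (6, hr, 4), (7, hr, 1), (7, hr, 2), (7, hr, 4), (7, hr, 6), (8, ops, 1)}

{(2, hr, 1), (4, hr, 1), (4, hr, 2), (5, rd, 3), (6, hr, 1), (6, hr, 2), (6, hr, 4), (7, hr, 1), (7, hr, 2), (7, hr, 4), (7, hr, 6), (8, ops, 1)}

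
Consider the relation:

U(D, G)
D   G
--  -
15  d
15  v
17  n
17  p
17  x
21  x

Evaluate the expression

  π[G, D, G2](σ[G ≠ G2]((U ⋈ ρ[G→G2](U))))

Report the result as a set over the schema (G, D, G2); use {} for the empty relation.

ρ[G→G2]: schema becomes (D, G2); tuples unchanged.
Joining U and ρ[G→G2](U) on D yields {(15, d, d), (15, d, v), (15, v, d), (15, v, v), (17, n, n), (17, n, p), (17, n, x), (17, p, n), (17, p, p), (17, p, x), (17, x, n), (17, x, p), (17, x, x), (21, x, x)}.
Apply σ_{G ≠ G2}; surviving tuples: {(15, d, v), (15, v, d), (17, n, p), (17, n, x), (17, p, n), (17, p, x), (17, x, n), (17, x, p)}
π_{G, D, G2} gives {(d, 15, v), (n, 17, p), (n, 17, x), (p, 17, n), (p, 17, x), (v, 15, d), (x, 17, n), (x, 17, p)}.

{(d, 15, v), (n, 17, p), (n, 17, x), (p, 17, n), (p, 17, x), (v, 15, d), (x, 17, n), (x, 17, p)}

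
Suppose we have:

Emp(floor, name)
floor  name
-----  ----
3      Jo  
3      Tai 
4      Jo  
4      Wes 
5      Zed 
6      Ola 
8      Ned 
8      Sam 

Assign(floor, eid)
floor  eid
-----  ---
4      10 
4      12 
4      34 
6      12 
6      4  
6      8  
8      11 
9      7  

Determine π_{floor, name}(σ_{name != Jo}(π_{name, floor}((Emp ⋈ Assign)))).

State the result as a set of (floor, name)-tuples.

Natural join on floor: {(4, Jo, 10), (4, Jo, 12), (4, Jo, 34), (4, Wes, 10), (4, Wes, 12), (4, Wes, 34), (6, Ola, 12), (6, Ola, 4), (6, Ola, 8), (8, Ned, 11), (8, Sam, 11)}
π[name, floor]: project onto (name, floor) (6 duplicate(s) eliminated) → {(Jo, 4), (Ned, 8), (Ola, 6), (Sam, 8), (Wes, 4)}
Selection name != Jo: {(Ned, 8), (Ola, 6), (Sam, 8), (Wes, 4)}
π[floor, name]: project onto (floor, name) → {(4, Wes), (6, Ola), (8, Ned), (8, Sam)}

{(4, Wes), (6, Ola), (8, Ned), (8, Sam)}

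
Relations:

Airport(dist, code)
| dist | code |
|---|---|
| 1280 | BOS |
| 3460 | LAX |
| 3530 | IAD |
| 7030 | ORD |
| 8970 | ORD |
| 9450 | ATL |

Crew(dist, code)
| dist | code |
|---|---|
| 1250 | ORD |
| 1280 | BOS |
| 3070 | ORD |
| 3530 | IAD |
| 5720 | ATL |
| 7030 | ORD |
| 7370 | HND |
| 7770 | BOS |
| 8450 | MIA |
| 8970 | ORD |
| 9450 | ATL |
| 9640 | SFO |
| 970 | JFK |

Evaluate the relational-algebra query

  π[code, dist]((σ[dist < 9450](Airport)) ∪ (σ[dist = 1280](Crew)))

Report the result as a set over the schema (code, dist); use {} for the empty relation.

{(BOS, 1280), (IAD, 3530), (LAX, 3460), (ORD, 7030), (ORD, 8970)}

Filtering on dist < 9450 leaves {(1280, BOS), (3460, LAX), (3530, IAD), (7030, ORD), (8970, ORD)}.
Filtering on dist = 1280 leaves {(1280, BOS)}.
Taking the union: {(1280, BOS), (3460, LAX), (3530, IAD), (7030, ORD), (8970, ORD)}
Projecting to code, dist: {(BOS, 1280), (IAD, 3530), (LAX, 3460), (ORD, 7030), (ORD, 8970)}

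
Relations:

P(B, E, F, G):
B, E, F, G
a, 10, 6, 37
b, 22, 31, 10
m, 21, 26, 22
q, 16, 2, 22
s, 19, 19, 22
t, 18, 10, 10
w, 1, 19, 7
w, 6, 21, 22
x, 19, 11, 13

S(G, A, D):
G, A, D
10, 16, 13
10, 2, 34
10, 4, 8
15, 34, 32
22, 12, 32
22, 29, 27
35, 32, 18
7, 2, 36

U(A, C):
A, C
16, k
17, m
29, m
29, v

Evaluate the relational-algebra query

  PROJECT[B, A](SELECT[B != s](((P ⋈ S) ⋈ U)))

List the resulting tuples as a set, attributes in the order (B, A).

{(b, 16), (m, 29), (q, 29), (t, 16), (w, 29)}

P ⋈ S (natural join on G): {(b, 22, 31, 10, 16, 13), (b, 22, 31, 10, 2, 34), (b, 22, 31, 10, 4, 8), (m, 21, 26, 22, 12, 32), (m, 21, 26, 22, 29, 27), (q, 16, 2, 22, 12, 32), (q, 16, 2, 22, 29, 27), (s, 19, 19, 22, 12, 32), (s, 19, 19, 22, 29, 27), (t, 18, 10, 10, 16, 13), (t, 18, 10, 10, 2, 34), (t, 18, 10, 10, 4, 8), (w, 1, 19, 7, 2, 36), (w, 6, 21, 22, 12, 32), (w, 6, 21, 22, 29, 27)}
(P ⋈ S) ⋈ U (natural join on A): {(b, 22, 31, 10, 16, 13, k), (m, 21, 26, 22, 29, 27, m), (m, 21, 26, 22, 29, 27, v), (q, 16, 2, 22, 29, 27, m), (q, 16, 2, 22, 29, 27, v), (s, 19, 19, 22, 29, 27, m), (s, 19, 19, 22, 29, 27, v), (t, 18, 10, 10, 16, 13, k), (w, 6, 21, 22, 29, 27, m), (w, 6, 21, 22, 29, 27, v)}
Selection B != s: {(b, 22, 31, 10, 16, 13, k), (m, 21, 26, 22, 29, 27, m), (m, 21, 26, 22, 29, 27, v), (q, 16, 2, 22, 29, 27, m), (q, 16, 2, 22, 29, 27, v), (t, 18, 10, 10, 16, 13, k), (w, 6, 21, 22, 29, 27, m), (w, 6, 21, 22, 29, 27, v)}
Keep only column(s) B, A (3 duplicate(s) eliminated): {(b, 16), (m, 29), (q, 29), (t, 16), (w, 29)}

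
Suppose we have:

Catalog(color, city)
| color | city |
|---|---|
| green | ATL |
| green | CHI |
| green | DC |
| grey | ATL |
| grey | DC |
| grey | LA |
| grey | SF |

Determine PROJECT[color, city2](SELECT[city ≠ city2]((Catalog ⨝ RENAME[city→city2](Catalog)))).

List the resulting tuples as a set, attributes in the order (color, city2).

ρ[city→city2]: schema becomes (color, city2); tuples unchanged.
Joining Catalog and RENAME[city→city2](Catalog) on color yields {(green, ATL, ATL), (green, ATL, CHI), (green, ATL, DC), (green, CHI, ATL), (green, CHI, CHI), (green, CHI, DC), (green, DC, ATL), (green, DC, CHI), (green, DC, DC), (grey, ATL, ATL), (grey, ATL, DC), (grey, ATL, LA), (grey, ATL, SF), (grey, DC, ATL), (grey, DC, DC), (grey, DC, LA), (grey, DC, SF), (grey, LA, ATL), (grey, LA, DC), (grey, LA, LA), (grey, LA, SF), (grey, SF, ATL), (grey, SF, DC), (grey, SF, LA), (grey, SF, SF)}.
Apply σ_{city ≠ city2}; surviving tuples: {(green, ATL, CHI), (green, ATL, DC), (green, CHI, ATL), (green, CHI, DC), (green, DC, ATL), (green, DC, CHI), (grey, ATL, DC), (grey, ATL, LA), (grey, ATL, SF), (grey, DC, ATL), (grey, DC, LA), (grey, DC, SF), (grey, LA, ATL), (grey, LA, DC), (grey, LA, SF), (grey, SF, ATL), (grey, SF, DC), (grey, SF, LA)}
π_{color, city2} gives {(green, ATL), (green, CHI), (green, DC), (grey, ATL), (grey, DC), (grey, LA), (grey, SF)} (11 duplicate(s) eliminated).

{(green, ATL), (green, CHI), (green, DC), (grey, ATL), (grey, DC), (grey, LA), (grey, SF)}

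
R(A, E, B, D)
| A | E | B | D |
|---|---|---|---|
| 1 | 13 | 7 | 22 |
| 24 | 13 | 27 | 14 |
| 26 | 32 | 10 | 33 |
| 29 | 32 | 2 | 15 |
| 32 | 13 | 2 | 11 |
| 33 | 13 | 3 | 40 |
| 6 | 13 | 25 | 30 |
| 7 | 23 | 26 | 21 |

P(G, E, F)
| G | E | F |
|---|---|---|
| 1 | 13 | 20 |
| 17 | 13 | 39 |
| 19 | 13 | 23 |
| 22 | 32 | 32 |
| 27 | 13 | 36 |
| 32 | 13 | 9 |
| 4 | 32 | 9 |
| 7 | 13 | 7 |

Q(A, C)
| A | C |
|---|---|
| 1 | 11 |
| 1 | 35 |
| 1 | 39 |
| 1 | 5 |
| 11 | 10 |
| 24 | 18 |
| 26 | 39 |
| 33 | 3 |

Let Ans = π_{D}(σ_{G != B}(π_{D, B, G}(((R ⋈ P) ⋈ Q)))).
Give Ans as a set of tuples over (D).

Natural join on E: {(1, 13, 7, 22, 1, 20), (1, 13, 7, 22, 17, 39), (1, 13, 7, 22, 19, 23), (1, 13, 7, 22, 27, 36), (1, 13, 7, 22, 32, 9), (1, 13, 7, 22, 7, 7), (24, 13, 27, 14, 1, 20), (24, 13, 27, 14, 17, 39), (24, 13, 27, 14, 19, 23), (24, 13, 27, 14, 27, 36), (24, 13, 27, 14, 32, 9), (24, 13, 27, 14, 7, 7), (26, 32, 10, 33, 22, 32), (26, 32, 10, 33, 4, 9), (29, 32, 2, 15, 22, 32), (29, 32, 2, 15, 4, 9), (32, 13, 2, 11, 1, 20), (32, 13, 2, 11, 17, 39), (32, 13, 2, 11, 19, 23), (32, 13, 2, 11, 27, 36), (32, 13, 2, 11, 32, 9), (32, 13, 2, 11, 7, 7), (33, 13, 3, 40, 1, 20), (33, 13, 3, 40, 17, 39), (33, 13, 3, 40, 19, 23), (33, 13, 3, 40, 27, 36), (33, 13, 3, 40, 32, 9), (33, 13, 3, 40, 7, 7), (6, 13, 25, 30, 1, 20), (6, 13, 25, 30, 17, 39), (6, 13, 25, 30, 19, 23), (6, 13, 25, 30, 27, 36), (6, 13, 25, 30, 32, 9), (6, 13, 25, 30, 7, 7)}
Natural join on A: {(1, 13, 7, 22, 1, 20, 11), (1, 13, 7, 22, 1, 20, 35), (1, 13, 7, 22, 1, 20, 39), (1, 13, 7, 22, 1, 20, 5), (1, 13, 7, 22, 17, 39, 11), (1, 13, 7, 22, 17, 39, 35), (1, 13, 7, 22, 17, 39, 39), (1, 13, 7, 22, 17, 39, 5), (1, 13, 7, 22, 19, 23, 11), (1, 13, 7, 22, 19, 23, 35), (1, 13, 7, 22, 19, 23, 39), (1, 13, 7, 22, 19, 23, 5), (1, 13, 7, 22, 27, 36, 11), (1, 13, 7, 22, 27, 36, 35), (1, 13, 7, 22, 27, 36, 39), (1, 13, 7, 22, 27, 36, 5), (1, 13, 7, 22, 32, 9, 11), (1, 13, 7, 22, 32, 9, 35), (1, 13, 7, 22, 32, 9, 39), (1, 13, 7, 22, 32, 9, 5), (1, 13, 7, 22, 7, 7, 11), (1, 13, 7, 22, 7, 7, 35), (1, 13, 7, 22, 7, 7, 39), (1, 13, 7, 22, 7, 7, 5), (24, 13, 27, 14, 1, 20, 18), (24, 13, 27, 14, 17, 39, 18), (24, 13, 27, 14, 19, 23, 18), (24, 13, 27, 14, 27, 36, 18), (24, 13, 27, 14, 32, 9, 18), (24, 13, 27, 14, 7, 7, 18), (26, 32, 10, 33, 22, 32, 39), (26, 32, 10, 33, 4, 9, 39), (33, 13, 3, 40, 1, 20, 3), (33, 13, 3, 40, 17, 39, 3), (33, 13, 3, 40, 19, 23, 3), (33, 13, 3, 40, 27, 36, 3), (33, 13, 3, 40, 32, 9, 3), (33, 13, 3, 40, 7, 7, 3)}
Keep only column(s) D, B, G (18 duplicate(s) eliminated): {(14, 27, 1), (14, 27, 17), (14, 27, 19), (14, 27, 27), (14, 27, 32), (14, 27, 7), (22, 7, 1), (22, 7, 17), (22, 7, 19), (22, 7, 27), (22, 7, 32), (22, 7, 7), (33, 10, 22), (33, 10, 4), (40, 3, 1), (40, 3, 17), (40, 3, 19), (40, 3, 27), (40, 3, 32), (40, 3, 7)}
Filtering on G != B leaves {(14, 27, 1), (14, 27, 17), (14, 27, 19), (14, 27, 32), (14, 27, 7), (22, 7, 1), (22, 7, 17), (22, 7, 19), (22, 7, 27), (22, 7, 32), (33, 10, 22), (33, 10, 4), (40, 3, 1), (40, 3, 17), (40, 3, 19), (40, 3, 27), (40, 3, 32), (40, 3, 7)}.
Keep only column(s) D (14 duplicate(s) eliminated): {14, 22, 33, 40}

{14, 22, 33, 40}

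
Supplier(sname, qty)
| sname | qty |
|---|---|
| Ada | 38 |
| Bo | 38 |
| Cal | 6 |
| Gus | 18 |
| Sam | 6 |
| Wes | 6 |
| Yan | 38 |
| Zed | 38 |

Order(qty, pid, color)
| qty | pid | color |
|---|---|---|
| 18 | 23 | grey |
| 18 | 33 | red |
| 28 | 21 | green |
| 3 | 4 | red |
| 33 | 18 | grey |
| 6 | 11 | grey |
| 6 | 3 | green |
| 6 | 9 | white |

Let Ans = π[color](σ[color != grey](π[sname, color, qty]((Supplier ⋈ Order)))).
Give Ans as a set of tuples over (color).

{green, red, white}

Supplier ⋈ Order (natural join on qty): {(Cal, 6, 11, grey), (Cal, 6, 3, green), (Cal, 6, 9, white), (Gus, 18, 23, grey), (Gus, 18, 33, red), (Sam, 6, 11, grey), (Sam, 6, 3, green), (Sam, 6, 9, white), (Wes, 6, 11, grey), (Wes, 6, 3, green), (Wes, 6, 9, white)}
π_{sname, color, qty} gives {(Cal, green, 6), (Cal, grey, 6), (Cal, white, 6), (Gus, grey, 18), (Gus, red, 18), (Sam, green, 6), (Sam, grey, 6), (Sam, white, 6), (Wes, green, 6), (Wes, grey, 6), (Wes, white, 6)}.
σ[color != grey]: keep tuples satisfying color != grey → {(Cal, green, 6), (Cal, white, 6), (Gus, red, 18), (Sam, green, 6), (Sam, white, 6), (Wes, green, 6), (Wes, white, 6)}
π_{color} gives {green, red, white} (4 duplicate(s) eliminated).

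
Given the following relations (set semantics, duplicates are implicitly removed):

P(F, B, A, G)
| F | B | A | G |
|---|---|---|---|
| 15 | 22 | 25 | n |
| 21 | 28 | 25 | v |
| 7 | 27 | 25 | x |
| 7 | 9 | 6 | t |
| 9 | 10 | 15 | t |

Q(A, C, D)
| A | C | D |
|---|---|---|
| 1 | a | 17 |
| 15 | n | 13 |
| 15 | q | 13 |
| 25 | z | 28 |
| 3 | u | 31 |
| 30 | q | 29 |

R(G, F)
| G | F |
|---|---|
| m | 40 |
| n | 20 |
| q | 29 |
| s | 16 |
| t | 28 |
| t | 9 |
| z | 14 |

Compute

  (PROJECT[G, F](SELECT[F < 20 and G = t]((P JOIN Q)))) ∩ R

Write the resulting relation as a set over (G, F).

P ⋈ Q (natural join on A): {(15, 22, 25, n, z, 28), (21, 28, 25, v, z, 28), (7, 27, 25, x, z, 28), (9, 10, 15, t, n, 13), (9, 10, 15, t, q, 13)}
Selection F < 20 and G = t: {(9, 10, 15, t, n, 13), (9, 10, 15, t, q, 13)}
π_{G, F} gives {(t, 9)} (1 duplicate(s) eliminated).
Taking the intersection: {(t, 9)}

{(t, 9)}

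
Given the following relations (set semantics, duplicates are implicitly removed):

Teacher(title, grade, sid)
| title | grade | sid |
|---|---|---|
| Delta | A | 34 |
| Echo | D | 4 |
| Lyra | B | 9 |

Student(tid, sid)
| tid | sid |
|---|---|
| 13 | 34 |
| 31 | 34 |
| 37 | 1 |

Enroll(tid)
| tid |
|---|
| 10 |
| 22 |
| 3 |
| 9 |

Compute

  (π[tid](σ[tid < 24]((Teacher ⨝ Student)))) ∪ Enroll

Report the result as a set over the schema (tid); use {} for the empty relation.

{10, 13, 22, 3, 9}

Teacher ⋈ Student (natural join on sid): {(Delta, A, 34, 13), (Delta, A, 34, 31)}
σ[tid < 24]: keep tuples satisfying tid < 24 → {(Delta, A, 34, 13)}
Keep only column(s) tid: {13}
Set union of the two operands is {10, 13, 22, 3, 9}.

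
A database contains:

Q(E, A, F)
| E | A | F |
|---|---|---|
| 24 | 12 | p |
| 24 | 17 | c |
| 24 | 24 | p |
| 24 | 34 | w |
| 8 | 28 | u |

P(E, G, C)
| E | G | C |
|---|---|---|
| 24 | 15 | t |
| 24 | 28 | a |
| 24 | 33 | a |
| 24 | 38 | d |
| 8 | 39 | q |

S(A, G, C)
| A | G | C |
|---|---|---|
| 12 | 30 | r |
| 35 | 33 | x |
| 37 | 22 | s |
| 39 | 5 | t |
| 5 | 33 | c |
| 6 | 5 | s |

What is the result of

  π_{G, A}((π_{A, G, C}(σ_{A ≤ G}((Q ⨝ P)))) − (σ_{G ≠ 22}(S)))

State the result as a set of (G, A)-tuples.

{(15, 12), (28, 12), (28, 17), (28, 24), (33, 12), (33, 17), (33, 24), (38, 12), (38, 17), (38, 24), (38, 34), (39, 28)}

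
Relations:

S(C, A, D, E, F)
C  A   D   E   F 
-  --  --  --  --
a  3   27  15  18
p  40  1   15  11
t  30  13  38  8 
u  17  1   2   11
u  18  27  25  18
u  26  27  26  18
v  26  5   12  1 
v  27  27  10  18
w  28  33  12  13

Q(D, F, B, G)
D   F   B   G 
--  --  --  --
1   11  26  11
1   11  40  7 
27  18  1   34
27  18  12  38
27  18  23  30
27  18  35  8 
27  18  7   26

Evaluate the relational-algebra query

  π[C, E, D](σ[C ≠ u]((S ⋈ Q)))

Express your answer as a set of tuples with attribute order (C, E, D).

{(a, 15, 27), (p, 15, 1), (v, 10, 27)}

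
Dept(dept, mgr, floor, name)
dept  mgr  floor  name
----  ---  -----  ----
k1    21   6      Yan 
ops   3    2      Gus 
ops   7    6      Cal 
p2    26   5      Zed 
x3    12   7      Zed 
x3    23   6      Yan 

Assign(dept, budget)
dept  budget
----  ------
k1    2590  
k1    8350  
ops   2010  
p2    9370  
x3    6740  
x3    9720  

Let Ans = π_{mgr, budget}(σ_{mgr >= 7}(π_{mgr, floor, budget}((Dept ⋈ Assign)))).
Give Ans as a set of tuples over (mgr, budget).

Joining Dept and Assign on dept yields {(k1, 21, 6, Yan, 2590), (k1, 21, 6, Yan, 8350), (ops, 3, 2, Gus, 2010), (ops, 7, 6, Cal, 2010), (p2, 26, 5, Zed, 9370), (x3, 12, 7, Zed, 6740), (x3, 12, 7, Zed, 9720), (x3, 23, 6, Yan, 6740), (x3, 23, 6, Yan, 9720)}.
π[mgr, floor, budget]: project onto (mgr, floor, budget) → {(12, 7, 6740), (12, 7, 9720), (21, 6, 2590), (21, 6, 8350), (23, 6, 6740), (23, 6, 9720), (26, 5, 9370), (3, 2, 2010), (7, 6, 2010)}
Filtering on mgr >= 7 leaves {(12, 7, 6740), (12, 7, 9720), (21, 6, 2590), (21, 6, 8350), (23, 6, 6740), (23, 6, 9720), (26, 5, 9370), (7, 6, 2010)}.
π[mgr, budget]: project onto (mgr, budget) → {(12, 6740), (12, 9720), (21, 2590), (21, 8350), (23, 6740), (23, 9720), (26, 9370), (7, 2010)}

{(12, 6740), (12, 9720), (21, 2590), (21, 8350), (23, 6740), (23, 9720), (26, 9370), (7, 2010)}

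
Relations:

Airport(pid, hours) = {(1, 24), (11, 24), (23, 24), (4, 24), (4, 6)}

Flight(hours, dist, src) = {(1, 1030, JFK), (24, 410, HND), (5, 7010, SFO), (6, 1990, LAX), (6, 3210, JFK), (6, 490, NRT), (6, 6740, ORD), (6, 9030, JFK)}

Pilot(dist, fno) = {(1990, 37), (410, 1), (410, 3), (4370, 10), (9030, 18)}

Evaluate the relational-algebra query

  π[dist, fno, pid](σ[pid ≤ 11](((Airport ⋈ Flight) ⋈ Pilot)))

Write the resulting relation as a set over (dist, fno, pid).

Joining Airport and Flight on hours yields {(1, 24, 410, HND), (11, 24, 410, HND), (23, 24, 410, HND), (4, 24, 410, HND), (4, 6, 1990, LAX), (4, 6, 3210, JFK), (4, 6, 490, NRT), (4, 6, 6740, ORD), (4, 6, 9030, JFK)}.
Joining (Airport ⋈ Flight) and Pilot on dist yields {(1, 24, 410, HND, 1), (1, 24, 410, HND, 3), (11, 24, 410, HND, 1), (11, 24, 410, HND, 3), (23, 24, 410, HND, 1), (23, 24, 410, HND, 3), (4, 24, 410, HND, 1), (4, 24, 410, HND, 3), (4, 6, 1990, LAX, 37), (4, 6, 9030, JFK, 18)}.
σ[pid ≤ 11]: keep tuples satisfying pid ≤ 11 → {(1, 24, 410, HND, 1), (1, 24, 410, HND, 3), (11, 24, 410, HND, 1), (11, 24, 410, HND, 3), (4, 24, 410, HND, 1), (4, 24, 410, HND, 3), (4, 6, 1990, LAX, 37), (4, 6, 9030, JFK, 18)}
Keep only column(s) dist, fno, pid: {(1990, 37, 4), (410, 1, 1), (410, 1, 11), (410, 1, 4), (410, 3, 1), (410, 3, 11), (410, 3, 4), (9030, 18, 4)}

{(1990, 37, 4), (410, 1, 1), (410, 1, 11), (410, 1, 4), (410, 3, 1), (410, 3, 11), (410, 3, 4), (9030, 18, 4)}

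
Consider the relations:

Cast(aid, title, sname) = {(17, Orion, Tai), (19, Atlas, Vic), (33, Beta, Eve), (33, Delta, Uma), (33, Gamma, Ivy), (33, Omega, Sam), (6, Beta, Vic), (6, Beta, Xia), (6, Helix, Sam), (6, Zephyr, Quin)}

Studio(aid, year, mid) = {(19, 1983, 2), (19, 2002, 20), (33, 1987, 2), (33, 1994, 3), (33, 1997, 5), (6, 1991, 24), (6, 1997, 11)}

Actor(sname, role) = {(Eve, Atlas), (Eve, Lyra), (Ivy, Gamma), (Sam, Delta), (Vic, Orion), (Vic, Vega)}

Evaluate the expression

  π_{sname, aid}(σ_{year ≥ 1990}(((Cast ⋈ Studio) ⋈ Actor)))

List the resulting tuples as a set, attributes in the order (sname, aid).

Cast ⋈ Studio (natural join on aid): {(19, Atlas, Vic, 1983, 2), (19, Atlas, Vic, 2002, 20), (33, Beta, Eve, 1987, 2), (33, Beta, Eve, 1994, 3), (33, Beta, Eve, 1997, 5), (33, Delta, Uma, 1987, 2), (33, Delta, Uma, 1994, 3), (33, Delta, Uma, 1997, 5), (33, Gamma, Ivy, 1987, 2), (33, Gamma, Ivy, 1994, 3), (33, Gamma, Ivy, 1997, 5), (33, Omega, Sam, 1987, 2), (33, Omega, Sam, 1994, 3), (33, Omega, Sam, 1997, 5), (6, Beta, Vic, 1991, 24), (6, Beta, Vic, 1997, 11), (6, Beta, Xia, 1991, 24), (6, Beta, Xia, 1997, 11), (6, Helix, Sam, 1991, 24), (6, Helix, Sam, 1997, 11), (6, Zephyr, Quin, 1991, 24), (6, Zephyr, Quin, 1997, 11)}
(Cast ⋈ Studio) ⋈ Actor (natural join on sname): {(19, Atlas, Vic, 1983, 2, Orion), (19, Atlas, Vic, 1983, 2, Vega), (19, Atlas, Vic, 2002, 20, Orion), (19, Atlas, Vic, 2002, 20, Vega), (33, Beta, Eve, 1987, 2, Atlas), (33, Beta, Eve, 1987, 2, Lyra), (33, Beta, Eve, 1994, 3, Atlas), (33, Beta, Eve, 1994, 3, Lyra), (33, Beta, Eve, 1997, 5, Atlas), (33, Beta, Eve, 1997, 5, Lyra), (33, Gamma, Ivy, 1987, 2, Gamma), (33, Gamma, Ivy, 1994, 3, Gamma), (33, Gamma, Ivy, 1997, 5, Gamma), (33, Omega, Sam, 1987, 2, Delta), (33, Omega, Sam, 1994, 3, Delta), (33, Omega, Sam, 1997, 5, Delta), (6, Beta, Vic, 1991, 24, Orion), (6, Beta, Vic, 1991, 24, Vega), (6, Beta, Vic, 1997, 11, Orion), (6, Beta, Vic, 1997, 11, Vega), (6, Helix, Sam, 1991, 24, Delta), (6, Helix, Sam, 1997, 11, Delta)}
Apply σ_{year ≥ 1990}; surviving tuples: {(19, Atlas, Vic, 2002, 20, Orion), (19, Atlas, Vic, 2002, 20, Vega), (33, Beta, Eve, 1994, 3, Atlas), (33, Beta, Eve, 1994, 3, Lyra), (33, Beta, Eve, 1997, 5, Atlas), (33, Beta, Eve, 1997, 5, Lyra), (33, Gamma, Ivy, 1994, 3, Gamma), (33, Gamma, Ivy, 1997, 5, Gamma), (33, Omega, Sam, 1994, 3, Delta), (33, Omega, Sam, 1997, 5, Delta), (6, Beta, Vic, 1991, 24, Orion), (6, Beta, Vic, 1991, 24, Vega), (6, Beta, Vic, 1997, 11, Orion), (6, Beta, Vic, 1997, 11, Vega), (6, Helix, Sam, 1991, 24, Delta), (6, Helix, Sam, 1997, 11, Delta)}
π_{sname, aid} gives {(Eve, 33), (Ivy, 33), (Sam, 33), (Sam, 6), (Vic, 19), (Vic, 6)} (10 duplicate(s) eliminated).

{(Eve, 33), (Ivy, 33), (Sam, 33), (Sam, 6), (Vic, 19), (Vic, 6)}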